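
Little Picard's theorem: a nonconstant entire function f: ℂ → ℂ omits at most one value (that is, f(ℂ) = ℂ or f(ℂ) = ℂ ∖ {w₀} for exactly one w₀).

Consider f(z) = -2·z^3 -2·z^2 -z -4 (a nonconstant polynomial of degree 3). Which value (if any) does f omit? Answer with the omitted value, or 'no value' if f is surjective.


Little Picard bounds the complement of f(ℂ) to at most one point.
For every w ∈ ℂ, the equation p(z) − w = 0 is a nonconstant polynomial in z and hence has at least one root by the fundamental theorem of algebra. So p is surjective onto ℂ, omitting no value.

Omitted value: no value.


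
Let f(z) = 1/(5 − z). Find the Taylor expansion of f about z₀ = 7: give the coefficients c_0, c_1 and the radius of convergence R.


Let w = z − z₀, so z = z₀ + w.
Then 5 − z = 5 − (z₀ + w) = (5 − z₀) − w = -2 − w.
f(z) = 1/(-2 − w) = (1/(-2)) · 1/(1 − w/(-2)) = Σ_{n≥0} w^n / (-2)^(n+1).
So c_n = 1/(-2)^(n+1):
  c_0 = 1/(-2)^1 = -1/2.
  c_1 = 1/(-2)^2 = 1/4.
The series is valid for |w/d| < 1, i.e. |z − z₀| < |d|.
Radius of convergence: R = |5 − z₀| = |-2| = 2 (distance from z₀ to the singularity z = 5).

c_0 = -1/2, c_1 = 1/4; R = 2.


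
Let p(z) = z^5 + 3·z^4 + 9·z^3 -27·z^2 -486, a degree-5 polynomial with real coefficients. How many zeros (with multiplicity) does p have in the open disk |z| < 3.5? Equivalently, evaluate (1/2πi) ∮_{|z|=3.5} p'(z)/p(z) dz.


The zeros of p are: 3, (0 + 3i), (0 - 3i), (-3 + 3i), (-3 - 3i).
Their magnitudes are: 3, 3, 3, 4.243, 4.243.
Zeros with |z| < R = 3.5: 3, (0 + 3i), (0 - 3i).
Count = 3.
By the argument principle, (1/2πi) ∮_{|z|=R} p'(z)/p(z) dz equals exactly this count.

Number of zeros inside |z| < 3.5: 3.


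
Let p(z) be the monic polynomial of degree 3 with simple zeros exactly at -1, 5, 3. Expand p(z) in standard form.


The polynomial is p(z) = ∏_{α ∈ S} (z − α), where S = {-1, 5, 3}.
Expanding the product yields: p(z) = z^3 -7·z^2 + 7·z + 15.
The resulting polynomial has degree 3 and real coefficients as required.

p(z) = z^3 -7·z^2 + 7·z + 15.


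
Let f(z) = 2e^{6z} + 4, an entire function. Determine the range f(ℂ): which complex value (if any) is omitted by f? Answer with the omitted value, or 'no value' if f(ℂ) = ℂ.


Little Picard bounds the complement of f(ℂ) to at most one point.
e^{6z} is never zero on ℂ, so 2·e^{6z} takes every value in ℂ ∖ {0}. Adding 4 shifts the range to ℂ ∖ {4}. Thus f omits exactly the value 4.

Omitted value: 4.


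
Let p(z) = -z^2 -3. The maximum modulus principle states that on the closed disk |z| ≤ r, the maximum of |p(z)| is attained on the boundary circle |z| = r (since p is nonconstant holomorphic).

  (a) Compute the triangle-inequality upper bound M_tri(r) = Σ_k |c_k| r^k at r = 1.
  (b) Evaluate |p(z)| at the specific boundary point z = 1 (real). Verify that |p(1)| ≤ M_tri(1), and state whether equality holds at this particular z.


Coefficients: c_0 = -3, c_1 = 0, c_2 = -1. Radius r = 1.
Part (a). Triangle bound: M_tri(r) = Σ_k |c_k| r^k
  = |-3|·1^0 + |0|·1^1 + |-1|·1^2
  = 3 + 0 + 1 = 4.
This bounds M(r) := max_{|z|=r} |p(z)| from above; equality holds iff all terms c_k z^k can be made to align in phase at a single z on |z|=r.
Part (b). At z = 1 (real, on the circle |z| = r):
  p(1) = (-3)·1^0 + (0)·1^1 + (-1)·1^2 = -4.
  |p(1)| = 4.
Since all nonzero coefficients share the same sign, |p(1)| = 4 = M_tri(1); the triangle bound is attained at z = 1, so in fact M(r) = 4.

M_tri(1) = 4; |p(1)| = 4; equality at z=1: yes.


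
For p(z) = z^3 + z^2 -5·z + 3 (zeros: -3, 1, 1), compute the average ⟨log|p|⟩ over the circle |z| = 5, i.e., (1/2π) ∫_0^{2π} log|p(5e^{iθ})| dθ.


Zeros: -3, 1, 1; r = 5.
Inside |z| < r: -3, 1, 1. Outside (|z| ≥ r): ∅.
p(0) = 3, so log|p(0)| = log(3) = 1.0986.
Apply Jensen: I(r) = log|p(0)| + Σ_k log(r/|z_k|), summed over zeros inside |z| < r.
  log(r/|z_k|) for z_k = -3: log(5/3) = 0.5108
  log(r/|z_k|) for z_k = 1: log(5/1) = 1.6094
  log(r/|z_k|) for z_k = 1: log(5/1) = 1.6094
Sum over inside zeros: 3.7297.
I(r) = log|p(0)| + (inside sum) = 1.0986 + 3.7297 = 4.8283.
Closed form (all zeros inside, monic): I(r) = n·log(r) = 3·log(5) = 4.8283. ✓

I(r) ≈ 4.8283.


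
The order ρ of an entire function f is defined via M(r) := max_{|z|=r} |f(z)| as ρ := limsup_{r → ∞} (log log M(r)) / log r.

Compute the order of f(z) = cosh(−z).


cosh(w) is a linear combination of e^{iw} and e^{−iw} (or e^w, e^{−w} in the hyperbolic case), so |cosh(w)| ≤ e^{|w|}. With w = −z, |w| ≤ 1|z| + 0 = 1r + 0 on |z| = r, giving M(r) ≤ e^{1r + 0}, so ρ ≤ 1. On a suitable ray (z = it for sin/cos; z = t for sinh/cosh, t real → ∞), |cosh(−z)| grows like e^{1|t|}/2, so ρ ≥ 1. Hence ρ = 1.
Therefore ρ = 1.

Order ρ = 1.


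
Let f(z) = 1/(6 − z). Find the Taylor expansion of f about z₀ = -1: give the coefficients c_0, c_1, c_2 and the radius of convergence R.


Let w = z − z₀, so z = z₀ + w.
Then 6 − z = 6 − (z₀ + w) = (6 − z₀) − w = 7 − w.
f(z) = 1/(7 − w) = (1/(7)) · 1/(1 − w/(7)) = Σ_{n≥0} w^n / (7)^(n+1).
So c_n = 1/(7)^(n+1):
  c_0 = 1/(7)^1 = 1/7.
  c_1 = 1/(7)^2 = 1/49.
  c_2 = 1/(7)^3 = 1/343.
The series is valid for |w/d| < 1, i.e. |z − z₀| < |d|.
Radius of convergence: R = |6 − z₀| = |7| = 7 (distance from z₀ to the singularity z = 6).

c_0 = 1/7, c_1 = 1/49, c_2 = 1/343; R = 7.


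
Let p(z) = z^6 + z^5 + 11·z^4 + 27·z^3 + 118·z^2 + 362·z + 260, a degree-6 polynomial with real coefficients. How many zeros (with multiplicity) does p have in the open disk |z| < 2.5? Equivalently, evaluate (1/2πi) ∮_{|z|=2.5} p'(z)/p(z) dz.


The zeros of p are: (-1 + 3i), (-1 - 3i), (2 + 3i), (2 - 3i), -1, -2.
Their magnitudes are: 3.162, 3.162, 3.606, 3.606, 1, 2.
Zeros with |z| < R = 2.5: -1, -2.
Count = 2.
By the argument principle, (1/2πi) ∮_{|z|=R} p'(z)/p(z) dz equals exactly this count.

Number of zeros inside |z| < 2.5: 2.


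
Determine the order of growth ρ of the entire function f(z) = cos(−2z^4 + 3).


Write cos(w) = (e^{iw} ± e^{−iw})/(2 or 2i), so |cos(w)| ≤ e^{|w|}. With w = −2z^4 + 3, |w| ≤ 2r^4 + 3 on |z|=r, giving M(r) ≤ e^{2r^4 + 3} and ρ ≤ 4. For the lower bound, choose z on |z|=r with -2z^4 purely imaginary of modulus 2r^4; then |cos(−2z^4 + 3)| grows like e^{2r^4}/2, so ρ ≥ 4. Hence ρ = 4.
Therefore ρ = 4.

Order ρ = 4.


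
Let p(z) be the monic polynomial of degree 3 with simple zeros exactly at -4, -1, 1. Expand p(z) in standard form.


The polynomial is p(z) = ∏_{α ∈ S} (z − α), where S = {-4, -1, 1}.
Expanding the product yields: p(z) = z^3 + 4·z^2 -z -4.
The resulting polynomial has degree 3 and real coefficients as required.

p(z) = z^3 + 4·z^2 -z -4.


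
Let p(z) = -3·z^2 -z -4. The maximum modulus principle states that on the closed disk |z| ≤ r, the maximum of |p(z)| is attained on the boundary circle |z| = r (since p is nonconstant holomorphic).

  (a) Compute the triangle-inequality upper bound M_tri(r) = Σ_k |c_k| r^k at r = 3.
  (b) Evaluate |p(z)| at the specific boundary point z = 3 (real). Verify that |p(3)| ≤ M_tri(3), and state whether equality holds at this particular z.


Coefficients: c_0 = -4, c_1 = -1, c_2 = -3. Radius r = 3.
Part (a). Triangle bound: M_tri(r) = Σ_k |c_k| r^k
  = |-4|·3^0 + |-1|·3^1 + |-3|·3^2
  = 4 + 3 + 27 = 34.
This bounds M(r) := max_{|z|=r} |p(z)| from above; equality holds iff all terms c_k z^k can be made to align in phase at a single z on |z|=r.
Part (b). At z = 3 (real, on the circle |z| = r):
  p(3) = (-4)·3^0 + (-1)·3^1 + (-3)·3^2 = -34.
  |p(3)| = 34.
Since all nonzero coefficients share the same sign, |p(3)| = 34 = M_tri(3); the triangle bound is attained at z = 3, so in fact M(r) = 34.

M_tri(3) = 34; |p(3)| = 34; equality at z=3: yes.


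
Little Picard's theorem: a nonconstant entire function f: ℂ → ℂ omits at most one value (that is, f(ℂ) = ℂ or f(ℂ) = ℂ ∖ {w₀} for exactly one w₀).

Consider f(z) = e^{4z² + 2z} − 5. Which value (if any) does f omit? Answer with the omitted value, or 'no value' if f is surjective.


Little Picard bounds the complement of f(ℂ) to at most one point.
The exponent g(z) = 4z² + 2z is a nonconstant polynomial, hence surjective onto ℂ. So e^{g(z)} takes every value in {e^w : w ∈ ℂ} = ℂ ∖ {0}. Adding -5 shifts the range to ℂ ∖ {-5}. f omits exactly -5.

Omitted value: -5.


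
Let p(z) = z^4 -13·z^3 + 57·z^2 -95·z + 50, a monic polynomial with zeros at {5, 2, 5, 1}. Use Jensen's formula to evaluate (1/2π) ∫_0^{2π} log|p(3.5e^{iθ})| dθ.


Zeros: 1, 2, 5, 5; r = 3.5.
Inside |z| < r: 1, 2. Outside (|z| ≥ r): 5, 5.
p(0) = 50, so log|p(0)| = log(50) = 3.9120.
Apply Jensen: I(r) = log|p(0)| + Σ_k log(r/|z_k|), summed over zeros inside |z| < r.
  log(r/|z_k|) for z_k = 2: log(3.5/2) = 0.5596
  log(r/|z_k|) for z_k = 1: log(3.5/1) = 1.2528
  Outside zeros (5, 5) contribute nothing to the Jensen sum.
Sum over inside zeros: 1.8124.
I(r) = log|p(0)| + (inside sum) = 3.9120 + 1.8124 = 5.7244.
Note: since some zeros are outside |z| ≤ r, the simplified n·log(r) form does NOT apply — only the inside zeros contribute.

I(r) ≈ 5.7244.


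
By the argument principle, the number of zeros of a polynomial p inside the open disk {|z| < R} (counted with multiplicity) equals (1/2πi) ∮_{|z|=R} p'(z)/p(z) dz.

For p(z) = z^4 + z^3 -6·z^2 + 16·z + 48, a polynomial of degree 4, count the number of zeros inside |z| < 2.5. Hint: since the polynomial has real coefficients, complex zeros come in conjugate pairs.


The zeros of p are: -3, (2 + 2i), (2 - 2i), -2.
Their magnitudes are: 3, 2.828, 2.828, 2.
Zeros with |z| < R = 2.5: -2.
Count = 1.
By the argument principle, (1/2πi) ∮_{|z|=R} p'(z)/p(z) dz equals exactly this count.

Number of zeros inside |z| < 2.5: 1.


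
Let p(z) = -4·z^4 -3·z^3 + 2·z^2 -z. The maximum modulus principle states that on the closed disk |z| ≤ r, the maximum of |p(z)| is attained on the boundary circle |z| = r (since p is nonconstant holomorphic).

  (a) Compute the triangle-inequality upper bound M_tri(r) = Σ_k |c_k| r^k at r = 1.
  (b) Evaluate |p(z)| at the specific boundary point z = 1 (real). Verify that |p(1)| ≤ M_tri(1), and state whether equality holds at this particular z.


Coefficients: c_0 = 0, c_1 = -1, c_2 = 2, c_3 = -3, c_4 = -4. Radius r = 1.
Part (a). Triangle bound: M_tri(r) = Σ_k |c_k| r^k
  = |0|·1^0 + |-1|·1^1 + |2|·1^2 + |-3|·1^3 + |-4|·1^4
  = 0 + 1 + 2 + 3 + 4 = 10.
This bounds M(r) := max_{|z|=r} |p(z)| from above; equality holds iff all terms c_k z^k can be made to align in phase at a single z on |z|=r.
Part (b). At z = 1 (real, on the circle |z| = r):
  p(1) = (0)·1^0 + (-1)·1^1 + (2)·1^2 + (-3)·1^3 + (-4)·1^4 = -6.
  |p(1)| = 6.
Check: |p(1)| = 6 ≤ 10 = M_tri(1). ✓ Equality does not hold at z = 1 (the coefficients have mixed signs, so the terms do not all align in phase there).

M_tri(1) = 10; |p(1)| = 6; equality at z=1: no.


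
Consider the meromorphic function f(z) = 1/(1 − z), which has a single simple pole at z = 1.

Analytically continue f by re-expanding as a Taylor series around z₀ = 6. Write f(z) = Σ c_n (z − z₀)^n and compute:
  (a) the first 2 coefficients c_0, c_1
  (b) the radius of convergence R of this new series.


Let w = z − z₀, so z = z₀ + w.
Then 1 − z = 1 − (z₀ + w) = (1 − z₀) − w = -5 − w.
f(z) = 1/(-5 − w) = (1/(-5)) · 1/(1 − w/(-5)) = Σ_{n≥0} w^n / (-5)^(n+1).
So c_n = 1/(-5)^(n+1):
  c_0 = 1/(-5)^1 = -1/5.
  c_1 = 1/(-5)^2 = 1/25.
The series is valid for |w/d| < 1, i.e. |z − z₀| < |d|.
Radius of convergence: R = |1 − z₀| = |-5| = 5 (distance from z₀ to the singularity z = 1).

c_0 = -1/5, c_1 = 1/25; R = 5.


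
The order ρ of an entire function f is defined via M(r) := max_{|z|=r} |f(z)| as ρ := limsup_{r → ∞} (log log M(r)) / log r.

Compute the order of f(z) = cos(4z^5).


Write cos(w) = (e^{iw} ± e^{−iw})/(2 or 2i), so |cos(w)| ≤ e^{|w|}. With w = 4z^5, |w| ≤ 4r^5 + 0 on |z|=r, giving M(r) ≤ e^{4r^5 + 0} and ρ ≤ 5. For the lower bound, choose z on |z|=r with 4z^5 purely imaginary of modulus 4r^5; then |cos(4z^5)| grows like e^{4r^5}/2, so ρ ≥ 5. Hence ρ = 5.
Therefore ρ = 5.

Order ρ = 5.


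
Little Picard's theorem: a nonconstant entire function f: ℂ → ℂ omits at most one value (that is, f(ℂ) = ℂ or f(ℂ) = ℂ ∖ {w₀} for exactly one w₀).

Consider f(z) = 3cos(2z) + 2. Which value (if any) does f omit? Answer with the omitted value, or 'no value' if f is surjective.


Little Picard bounds the complement of f(ℂ) to at most one point.
cos is entire and surjective onto ℂ: for every w ∈ ℂ, cos(ζ) = w has a solution ζ ∈ ℂ (e.g., via the complex inverse arccos). With ζ = 2z this gives z = ζ/(2). Then 3·cos(2z) takes every value in 3·ℂ = ℂ, and adding 2 is a bijection of ℂ. So f is surjective and omits no value. (Note: only on the real line is cos bounded by [−1, 1].)

Omitted value: no value.


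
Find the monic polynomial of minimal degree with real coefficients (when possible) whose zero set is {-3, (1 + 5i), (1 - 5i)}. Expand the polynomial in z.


The polynomial is p(z) = ∏_{α ∈ S} (z − α), where S = {-3, (1 + 5i), (1 - 5i)}.
Expanding the product yields: p(z) = z^3 + z^2 + 20·z + 78.
Note conjugate pairs combine to real quadratics: (z − (1+5i))(z − (1−5i)) = z² − 2z + 26.
The resulting polynomial has degree 3 and real coefficients as required.

p(z) = z^3 + z^2 + 20·z + 78.


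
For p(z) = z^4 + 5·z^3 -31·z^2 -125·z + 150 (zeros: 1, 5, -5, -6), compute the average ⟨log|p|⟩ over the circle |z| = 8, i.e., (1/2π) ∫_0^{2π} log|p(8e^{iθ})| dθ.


Zeros: -6, -5, 1, 5; r = 8.
Inside |z| < r: -6, -5, 1, 5. Outside (|z| ≥ r): ∅.
p(0) = 150, so log|p(0)| = log(150) = 5.0106.
Apply Jensen: I(r) = log|p(0)| + Σ_k log(r/|z_k|), summed over zeros inside |z| < r.
  log(r/|z_k|) for z_k = 1: log(8/1) = 2.0794
  log(r/|z_k|) for z_k = 5: log(8/5) = 0.4700
  log(r/|z_k|) for z_k = -5: log(8/5) = 0.4700
  log(r/|z_k|) for z_k = -6: log(8/6) = 0.2877
Sum over inside zeros: 3.3071.
I(r) = log|p(0)| + (inside sum) = 5.0106 + 3.3071 = 8.3178.
Closed form (all zeros inside, monic): I(r) = n·log(r) = 4·log(8) = 8.3178. ✓

I(r) ≈ 8.3178.


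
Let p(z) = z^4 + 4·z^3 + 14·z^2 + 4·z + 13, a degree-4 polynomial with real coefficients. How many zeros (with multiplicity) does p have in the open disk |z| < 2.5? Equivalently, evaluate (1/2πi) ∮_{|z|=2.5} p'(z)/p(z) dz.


The zeros of p are: (-2 + 3i), (-2 - 3i), (0 + 1i), (0 - 1i).
Their magnitudes are: 3.606, 3.606, 1, 1.
Zeros with |z| < R = 2.5: (0 + 1i), (0 - 1i).
Count = 2.
By the argument principle, (1/2πi) ∮_{|z|=R} p'(z)/p(z) dz equals exactly this count.

Number of zeros inside |z| < 2.5: 2.


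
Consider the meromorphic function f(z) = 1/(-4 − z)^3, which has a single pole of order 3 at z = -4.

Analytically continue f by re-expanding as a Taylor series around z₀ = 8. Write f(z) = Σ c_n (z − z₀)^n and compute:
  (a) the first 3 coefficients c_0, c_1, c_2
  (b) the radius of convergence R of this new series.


Let w = z − z₀, so z = z₀ + w.
Then -4 − z = -4 − (z₀ + w) = (-4 − z₀) − w = -12 − w.
f(z) = 1/(-12 − w)^3 = (1/(-12)^3) · (1 − w/(-12))^{−3}.
By the binomial series (1−u)^{−3} = Σ_{n≥0} C(n+2, 2) u^n for |u|<1, with u = w/(-12):
  c_n = C(n+2, 2) / (-12)^(n+3).
  c_0 = 1/(-12)^3 = -1/1728.
  c_1 = 3/(-12)^4 = 1/6912.
  c_2 = 6/(-12)^5 = -1/41472.
The series is valid for |w/d| < 1, i.e. |z − z₀| < |d|.
Radius of convergence: R = |-4 − z₀| = |-12| = 12 (distance from z₀ to the singularity z = -4).

c_0 = -1/1728, c_1 = 1/6912, c_2 = -1/41472; R = 12.


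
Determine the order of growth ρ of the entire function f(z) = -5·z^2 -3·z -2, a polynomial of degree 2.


|f(z)| ≤ Σ|c_k|·r^k = O(r^2) as r → ∞. Polynomial growth is O(e^{r^ε}) for every ε > 0 (since r^2/e^{r^ε} → 0), so ρ ≤ ε for all ε > 0, i.e. ρ = 0. Every nonconstant polynomial has order 0.
Therefore ρ = 0.

Order ρ = 0.


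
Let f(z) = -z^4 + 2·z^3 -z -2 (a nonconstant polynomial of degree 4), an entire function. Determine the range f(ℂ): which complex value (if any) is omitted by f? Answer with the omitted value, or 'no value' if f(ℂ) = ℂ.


Little Picard bounds the complement of f(ℂ) to at most one point.
For every w ∈ ℂ, the equation p(z) − w = 0 is a nonconstant polynomial in z and hence has at least one root by the fundamental theorem of algebra. So p is surjective onto ℂ, omitting no value.

Omitted value: no value.


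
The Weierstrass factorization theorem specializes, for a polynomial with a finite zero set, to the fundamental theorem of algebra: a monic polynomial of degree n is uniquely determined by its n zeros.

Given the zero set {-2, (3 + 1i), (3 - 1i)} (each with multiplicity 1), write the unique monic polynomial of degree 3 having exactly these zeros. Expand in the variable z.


The polynomial is p(z) = ∏_{α ∈ S} (z − α), where S = {-2, (3 + 1i), (3 - 1i)}.
Expanding the product yields: p(z) = z^3 -4·z^2 -2·z + 20.
Note conjugate pairs combine to real quadratics: (z − (3+1i))(z − (3−1i)) = z² − 6z + 10.
The resulting polynomial has degree 3 and real coefficients as required.

p(z) = z^3 -4·z^2 -2·z + 20.


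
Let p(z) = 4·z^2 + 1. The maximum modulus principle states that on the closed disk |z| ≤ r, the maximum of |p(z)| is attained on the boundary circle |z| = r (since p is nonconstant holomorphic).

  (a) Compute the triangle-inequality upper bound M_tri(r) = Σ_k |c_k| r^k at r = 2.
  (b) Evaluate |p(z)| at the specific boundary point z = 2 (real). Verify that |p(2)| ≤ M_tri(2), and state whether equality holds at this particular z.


Coefficients: c_0 = 1, c_1 = 0, c_2 = 4. Radius r = 2.
Part (a). Triangle bound: M_tri(r) = Σ_k |c_k| r^k
  = |1|·2^0 + |0|·2^1 + |4|·2^2
  = 1 + 0 + 16 = 17.
This bounds M(r) := max_{|z|=r} |p(z)| from above; equality holds iff all terms c_k z^k can be made to align in phase at a single z on |z|=r.
Part (b). At z = 2 (real, on the circle |z| = r):
  p(2) = (1)·2^0 + (0)·2^1 + (4)·2^2 = 17.
  |p(2)| = 17.
Since all nonzero coefficients share the same sign, |p(2)| = 17 = M_tri(2); the triangle bound is attained at z = 2, so in fact M(r) = 17.

M_tri(2) = 17; |p(2)| = 17; equality at z=2: yes.


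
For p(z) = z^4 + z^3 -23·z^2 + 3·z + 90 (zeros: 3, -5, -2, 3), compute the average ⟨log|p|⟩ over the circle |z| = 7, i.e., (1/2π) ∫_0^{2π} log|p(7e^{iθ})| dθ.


Zeros: -5, -2, 3, 3; r = 7.
Inside |z| < r: -5, -2, 3, 3. Outside (|z| ≥ r): ∅.
p(0) = 90, so log|p(0)| = log(90) = 4.4998.
Apply Jensen: I(r) = log|p(0)| + Σ_k log(r/|z_k|), summed over zeros inside |z| < r.
  log(r/|z_k|) for z_k = 3: log(7/3) = 0.8473
  log(r/|z_k|) for z_k = -5: log(7/5) = 0.3365
  log(r/|z_k|) for z_k = -2: log(7/2) = 1.2528
  log(r/|z_k|) for z_k = 3: log(7/3) = 0.8473
Sum over inside zeros: 3.2838.
I(r) = log|p(0)| + (inside sum) = 4.4998 + 3.2838 = 7.7836.
Closed form (all zeros inside, monic): I(r) = n·log(r) = 4·log(7) = 7.7836. ✓

I(r) ≈ 7.7836.


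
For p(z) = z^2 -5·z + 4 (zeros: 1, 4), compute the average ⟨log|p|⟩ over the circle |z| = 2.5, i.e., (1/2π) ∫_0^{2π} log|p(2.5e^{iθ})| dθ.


Zeros: 1, 4; r = 2.5.
Inside |z| < r: 1. Outside (|z| ≥ r): 4.
p(0) = 4, so log|p(0)| = log(4) = 1.3863.
Apply Jensen: I(r) = log|p(0)| + Σ_k log(r/|z_k|), summed over zeros inside |z| < r.
  log(r/|z_k|) for z_k = 1: log(2.5/1) = 0.9163
  Outside zeros (4) contribute nothing to the Jensen sum.
Sum over inside zeros: 0.9163.
I(r) = log|p(0)| + (inside sum) = 1.3863 + 0.9163 = 2.3026.
Note: since some zeros are outside |z| ≤ r, the simplified n·log(r) form does NOT apply — only the inside zeros contribute.

I(r) ≈ 2.3026.


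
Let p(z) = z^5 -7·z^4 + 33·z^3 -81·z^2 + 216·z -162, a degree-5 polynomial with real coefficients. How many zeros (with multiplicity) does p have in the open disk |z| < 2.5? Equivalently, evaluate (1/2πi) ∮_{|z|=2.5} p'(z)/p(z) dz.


The zeros of p are: (3 + 3i), (3 - 3i), (0 + 3i), (0 - 3i), 1.
Their magnitudes are: 4.243, 4.243, 3, 3, 1.
Zeros with |z| < R = 2.5: 1.
Count = 1.
By the argument principle, (1/2πi) ∮_{|z|=R} p'(z)/p(z) dz equals exactly this count.

Number of zeros inside |z| < 2.5: 1.


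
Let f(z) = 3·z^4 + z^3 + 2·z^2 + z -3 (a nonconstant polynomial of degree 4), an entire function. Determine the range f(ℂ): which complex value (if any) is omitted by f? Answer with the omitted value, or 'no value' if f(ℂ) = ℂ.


Little Picard bounds the complement of f(ℂ) to at most one point.
For every w ∈ ℂ, the equation p(z) − w = 0 is a nonconstant polynomial in z and hence has at least one root by the fundamental theorem of algebra. So p is surjective onto ℂ, omitting no value.

Omitted value: no value.


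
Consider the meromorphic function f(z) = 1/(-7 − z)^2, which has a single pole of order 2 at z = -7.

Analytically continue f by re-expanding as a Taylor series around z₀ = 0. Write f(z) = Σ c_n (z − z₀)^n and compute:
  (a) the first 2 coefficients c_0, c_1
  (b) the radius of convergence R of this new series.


Let w = z − z₀, so z = z₀ + w.
Then -7 − z = -7 − (z₀ + w) = (-7 − z₀) − w = -7 − w.
f(z) = 1/(-7 − w)^2 = (1/(-7)^2) · (1 − w/(-7))^{−2}.
By the binomial series (1−u)^{−2} = Σ_{n≥0} C(n+1, 1) u^n for |u|<1, with u = w/(-7):
  c_n = C(n+1, 1) / (-7)^(n+2).
  c_0 = 1/(-7)^2 = 1/49.
  c_1 = 2/(-7)^3 = -2/343.
The series is valid for |w/d| < 1, i.e. |z − z₀| < |d|.
Radius of convergence: R = |-7 − z₀| = |-7| = 7 (distance from z₀ to the singularity z = -7).

c_0 = 1/49, c_1 = -2/343; R = 7.


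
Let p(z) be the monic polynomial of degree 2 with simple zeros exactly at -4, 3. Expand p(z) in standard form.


The polynomial is p(z) = ∏_{α ∈ S} (z − α), where S = {-4, 3}.
Expanding the product yields: p(z) = z^2 + z -12.
The resulting polynomial has degree 2 and real coefficients as required.

p(z) = z^2 + z -12.


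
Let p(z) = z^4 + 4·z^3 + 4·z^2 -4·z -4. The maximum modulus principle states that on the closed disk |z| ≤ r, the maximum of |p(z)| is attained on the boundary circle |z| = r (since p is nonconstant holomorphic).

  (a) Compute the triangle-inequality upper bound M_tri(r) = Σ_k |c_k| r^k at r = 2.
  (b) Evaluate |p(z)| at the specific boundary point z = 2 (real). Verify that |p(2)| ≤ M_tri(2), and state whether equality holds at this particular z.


Coefficients: c_0 = -4, c_1 = -4, c_2 = 4, c_3 = 4, c_4 = 1. Radius r = 2.
Part (a). Triangle bound: M_tri(r) = Σ_k |c_k| r^k
  = |-4|·2^0 + |-4|·2^1 + |4|·2^2 + |4|·2^3 + |1|·2^4
  = 4 + 8 + 16 + 32 + 16 = 76.
This bounds M(r) := max_{|z|=r} |p(z)| from above; equality holds iff all terms c_k z^k can be made to align in phase at a single z on |z|=r.
Part (b). At z = 2 (real, on the circle |z| = r):
  p(2) = (-4)·2^0 + (-4)·2^1 + (4)·2^2 + (4)·2^3 + (1)·2^4 = 52.
  |p(2)| = 52.
Check: |p(2)| = 52 ≤ 76 = M_tri(2). ✓ Equality does not hold at z = 2 (the coefficients have mixed signs, so the terms do not all align in phase there).

M_tri(2) = 76; |p(2)| = 52; equality at z=2: no.


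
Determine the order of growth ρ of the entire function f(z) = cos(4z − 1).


cos(w) is a linear combination of e^{iw} and e^{−iw} (or e^w, e^{−w} in the hyperbolic case), so |cos(w)| ≤ e^{|w|}. With w = 4z − 1, |w| ≤ 4|z| + 1 = 4r + 1 on |z| = r, giving M(r) ≤ e^{4r + 1}, so ρ ≤ 1. On a suitable ray (z = it for sin/cos; z = t for sinh/cosh, t real → ∞), |cos(4z − 1)| grows like e^{4|t|}/2, so ρ ≥ 1. Hence ρ = 1.
Therefore ρ = 1.

Order ρ = 1.


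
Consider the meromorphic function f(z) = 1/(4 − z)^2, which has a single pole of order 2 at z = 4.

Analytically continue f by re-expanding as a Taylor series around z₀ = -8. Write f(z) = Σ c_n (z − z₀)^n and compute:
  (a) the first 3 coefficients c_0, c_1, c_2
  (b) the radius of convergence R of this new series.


Let w = z − z₀, so z = z₀ + w.
Then 4 − z = 4 − (z₀ + w) = (4 − z₀) − w = 12 − w.
f(z) = 1/(12 − w)^2 = (1/(12)^2) · (1 − w/(12))^{−2}.
By the binomial series (1−u)^{−2} = Σ_{n≥0} C(n+1, 1) u^n for |u|<1, with u = w/(12):
  c_n = C(n+1, 1) / (12)^(n+2).
  c_0 = 1/(12)^2 = 1/144.
  c_1 = 2/(12)^3 = 1/864.
  c_2 = 3/(12)^4 = 1/6912.
The series is valid for |w/d| < 1, i.e. |z − z₀| < |d|.
Radius of convergence: R = |4 − z₀| = |12| = 12 (distance from z₀ to the singularity z = 4).

c_0 = 1/144, c_1 = 1/864, c_2 = 1/6912; R = 12.


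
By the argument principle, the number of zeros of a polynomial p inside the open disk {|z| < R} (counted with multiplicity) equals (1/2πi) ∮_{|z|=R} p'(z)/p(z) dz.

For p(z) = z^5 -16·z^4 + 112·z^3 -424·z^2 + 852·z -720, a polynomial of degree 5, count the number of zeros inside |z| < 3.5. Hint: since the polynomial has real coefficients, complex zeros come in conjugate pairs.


The zeros of p are: 4, (3 + 3i), (3 - 3i), (3 + 1i), (3 - 1i).
Their magnitudes are: 4, 4.243, 4.243, 3.162, 3.162.
Zeros with |z| < R = 3.5: (3 + 1i), (3 - 1i).
Count = 2.
By the argument principle, (1/2πi) ∮_{|z|=R} p'(z)/p(z) dz equals exactly this count.

Number of zeros inside |z| < 3.5: 2.


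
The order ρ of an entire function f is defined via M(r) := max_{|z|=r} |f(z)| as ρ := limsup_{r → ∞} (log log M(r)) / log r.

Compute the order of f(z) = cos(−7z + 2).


cos(w) is a linear combination of e^{iw} and e^{−iw} (or e^w, e^{−w} in the hyperbolic case), so |cos(w)| ≤ e^{|w|}. With w = −7z + 2, |w| ≤ 7|z| + 2 = 7r + 2 on |z| = r, giving M(r) ≤ e^{7r + 2}, so ρ ≤ 1. On a suitable ray (z = it for sin/cos; z = t for sinh/cosh, t real → ∞), |cos(−7z + 2)| grows like e^{7|t|}/2, so ρ ≥ 1. Hence ρ = 1.
Therefore ρ = 1.

Order ρ = 1.


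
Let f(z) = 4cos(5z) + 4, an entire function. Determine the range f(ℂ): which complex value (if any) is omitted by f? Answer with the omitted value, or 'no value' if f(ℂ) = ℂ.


Little Picard bounds the complement of f(ℂ) to at most one point.
cos is entire and surjective onto ℂ: for every w ∈ ℂ, cos(ζ) = w has a solution ζ ∈ ℂ (e.g., via the complex inverse arccos). With ζ = 5z this gives z = ζ/(5). Then 4·cos(5z) takes every value in 4·ℂ = ℂ, and adding 4 is a bijection of ℂ. So f is surjective and omits no value. (Note: only on the real line is cos bounded by [−1, 1].)

Omitted value: no value.


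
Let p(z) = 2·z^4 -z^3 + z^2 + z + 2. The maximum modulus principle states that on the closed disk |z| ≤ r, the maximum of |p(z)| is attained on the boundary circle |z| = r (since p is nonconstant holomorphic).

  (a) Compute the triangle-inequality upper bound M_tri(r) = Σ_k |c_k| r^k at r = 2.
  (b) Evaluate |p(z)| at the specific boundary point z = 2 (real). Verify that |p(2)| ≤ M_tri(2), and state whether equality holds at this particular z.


Coefficients: c_0 = 2, c_1 = 1, c_2 = 1, c_3 = -1, c_4 = 2. Radius r = 2.
Part (a). Triangle bound: M_tri(r) = Σ_k |c_k| r^k
  = |2|·2^0 + |1|·2^1 + |1|·2^2 + |-1|·2^3 + |2|·2^4
  = 2 + 2 + 4 + 8 + 32 = 48.
This bounds M(r) := max_{|z|=r} |p(z)| from above; equality holds iff all terms c_k z^k can be made to align in phase at a single z on |z|=r.
Part (b). At z = 2 (real, on the circle |z| = r):
  p(2) = (2)·2^0 + (1)·2^1 + (1)·2^2 + (-1)·2^3 + (2)·2^4 = 32.
  |p(2)| = 32.
Check: |p(2)| = 32 ≤ 48 = M_tri(2). ✓ Equality does not hold at z = 2 (the coefficients have mixed signs, so the terms do not all align in phase there).

M_tri(2) = 48; |p(2)| = 32; equality at z=2: no.


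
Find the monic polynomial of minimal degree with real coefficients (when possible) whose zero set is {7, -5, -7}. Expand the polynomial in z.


The polynomial is p(z) = ∏_{α ∈ S} (z − α), where S = {7, -5, -7}.
Expanding the product yields: p(z) = z^3 + 5·z^2 -49·z -245.
The resulting polynomial has degree 3 and real coefficients as required.

p(z) = z^3 + 5·z^2 -49·z -245.


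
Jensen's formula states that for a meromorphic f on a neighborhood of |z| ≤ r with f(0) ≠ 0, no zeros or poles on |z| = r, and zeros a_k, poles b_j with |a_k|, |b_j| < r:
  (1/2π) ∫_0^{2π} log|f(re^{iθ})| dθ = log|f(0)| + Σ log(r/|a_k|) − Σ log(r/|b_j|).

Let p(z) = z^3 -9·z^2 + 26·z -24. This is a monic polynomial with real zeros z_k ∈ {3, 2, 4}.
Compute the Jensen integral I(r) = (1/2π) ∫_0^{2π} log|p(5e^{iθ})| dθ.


Zeros: 2, 3, 4; r = 5.
Inside |z| < r: 2, 3, 4. Outside (|z| ≥ r): ∅.
p(0) = -24, so log|p(0)| = log(24) = 3.1781.
Apply Jensen: I(r) = log|p(0)| + Σ_k log(r/|z_k|), summed over zeros inside |z| < r.
  log(r/|z_k|) for z_k = 3: log(5/3) = 0.5108
  log(r/|z_k|) for z_k = 2: log(5/2) = 0.9163
  log(r/|z_k|) for z_k = 4: log(5/4) = 0.2231
Sum over inside zeros: 1.6503.
I(r) = log|p(0)| + (inside sum) = 3.1781 + 1.6503 = 4.8283.
Closed form (all zeros inside, monic): I(r) = n·log(r) = 3·log(5) = 4.8283. ✓

I(r) ≈ 4.8283.


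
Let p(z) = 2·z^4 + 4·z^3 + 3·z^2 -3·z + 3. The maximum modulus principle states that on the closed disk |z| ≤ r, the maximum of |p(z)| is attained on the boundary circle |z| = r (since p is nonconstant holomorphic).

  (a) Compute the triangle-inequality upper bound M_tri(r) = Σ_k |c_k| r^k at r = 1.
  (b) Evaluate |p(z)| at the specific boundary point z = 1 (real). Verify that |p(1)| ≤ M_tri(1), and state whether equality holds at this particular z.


Coefficients: c_0 = 3, c_1 = -3, c_2 = 3, c_3 = 4, c_4 = 2. Radius r = 1.
Part (a). Triangle bound: M_tri(r) = Σ_k |c_k| r^k
  = |3|·1^0 + |-3|·1^1 + |3|·1^2 + |4|·1^3 + |2|·1^4
  = 3 + 3 + 3 + 4 + 2 = 15.
This bounds M(r) := max_{|z|=r} |p(z)| from above; equality holds iff all terms c_k z^k can be made to align in phase at a single z on |z|=r.
Part (b). At z = 1 (real, on the circle |z| = r):
  p(1) = (3)·1^0 + (-3)·1^1 + (3)·1^2 + (4)·1^3 + (2)·1^4 = 9.
  |p(1)| = 9.
Check: |p(1)| = 9 ≤ 15 = M_tri(1). ✓ Equality does not hold at z = 1 (the coefficients have mixed signs, so the terms do not all align in phase there).

M_tri(1) = 15; |p(1)| = 9; equality at z=1: no.


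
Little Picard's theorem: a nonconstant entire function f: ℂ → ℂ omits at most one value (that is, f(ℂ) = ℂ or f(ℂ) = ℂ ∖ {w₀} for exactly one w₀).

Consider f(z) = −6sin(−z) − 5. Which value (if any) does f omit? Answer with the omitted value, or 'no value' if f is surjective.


Little Picard bounds the complement of f(ℂ) to at most one point.
sin is entire and surjective onto ℂ: for every w ∈ ℂ, sin(ζ) = w has a solution ζ ∈ ℂ (e.g., via the complex inverse arcsin). With ζ = −z this gives z = ζ/(-1). Then -6·sin(−z) takes every value in -6·ℂ = ℂ, and adding -5 is a bijection of ℂ. So f is surjective and omits no value. (Note: only on the real line is sin bounded by [−1, 1].)

Omitted value: no value.


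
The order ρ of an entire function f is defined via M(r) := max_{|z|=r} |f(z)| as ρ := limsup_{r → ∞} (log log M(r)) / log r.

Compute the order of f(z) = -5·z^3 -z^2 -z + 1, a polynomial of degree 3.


|f(z)| ≤ Σ|c_k|·r^k = O(r^3) as r → ∞. Polynomial growth is O(e^{r^ε}) for every ε > 0 (since r^3/e^{r^ε} → 0), so ρ ≤ ε for all ε > 0, i.e. ρ = 0. Every nonconstant polynomial has order 0.
Therefore ρ = 0.

Order ρ = 0.


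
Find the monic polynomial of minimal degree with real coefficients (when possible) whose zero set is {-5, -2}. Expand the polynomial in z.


The polynomial is p(z) = ∏_{α ∈ S} (z − α), where S = {-5, -2}.
Expanding the product yields: p(z) = z^2 + 7·z + 10.
The resulting polynomial has degree 2 and real coefficients as required.

p(z) = z^2 + 7·z + 10.


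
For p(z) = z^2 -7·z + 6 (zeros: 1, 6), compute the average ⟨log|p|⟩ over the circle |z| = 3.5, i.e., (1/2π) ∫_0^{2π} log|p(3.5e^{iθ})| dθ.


Zeros: 1, 6; r = 3.5.
Inside |z| < r: 1. Outside (|z| ≥ r): 6.
p(0) = 6, so log|p(0)| = log(6) = 1.7918.
Apply Jensen: I(r) = log|p(0)| + Σ_k log(r/|z_k|), summed over zeros inside |z| < r.
  log(r/|z_k|) for z_k = 1: log(3.5/1) = 1.2528
  Outside zeros (6) contribute nothing to the Jensen sum.
Sum over inside zeros: 1.2528.
I(r) = log|p(0)| + (inside sum) = 1.7918 + 1.2528 = 3.0445.
Note: since some zeros are outside |z| ≤ r, the simplified n·log(r) form does NOT apply — only the inside zeros contribute.

I(r) ≈ 3.0445.


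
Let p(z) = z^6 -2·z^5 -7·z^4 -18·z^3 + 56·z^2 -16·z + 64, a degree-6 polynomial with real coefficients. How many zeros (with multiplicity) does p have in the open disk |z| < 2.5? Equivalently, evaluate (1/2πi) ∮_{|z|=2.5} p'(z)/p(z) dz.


The zeros of p are: (0 + 1i), (0 - 1i), 4, (-2 + 2i), (-2 - 2i), 2.
Their magnitudes are: 1, 1, 4, 2.828, 2.828, 2.
Zeros with |z| < R = 2.5: (0 + 1i), (0 - 1i), 2.
Count = 3.
By the argument principle, (1/2πi) ∮_{|z|=R} p'(z)/p(z) dz equals exactly this count.

Number of zeros inside |z| < 2.5: 3.


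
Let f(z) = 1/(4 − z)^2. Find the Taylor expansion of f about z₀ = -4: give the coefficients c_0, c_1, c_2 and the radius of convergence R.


Let w = z − z₀, so z = z₀ + w.
Then 4 − z = 4 − (z₀ + w) = (4 − z₀) − w = 8 − w.
f(z) = 1/(8 − w)^2 = (1/(8)^2) · (1 − w/(8))^{−2}.
By the binomial series (1−u)^{−2} = Σ_{n≥0} C(n+1, 1) u^n for |u|<1, with u = w/(8):
  c_n = C(n+1, 1) / (8)^(n+2).
  c_0 = 1/(8)^2 = 1/64.
  c_1 = 2/(8)^3 = 1/256.
  c_2 = 3/(8)^4 = 3/4096.
The series is valid for |w/d| < 1, i.e. |z − z₀| < |d|.
Radius of convergence: R = |4 − z₀| = |8| = 8 (distance from z₀ to the singularity z = 4).

c_0 = 1/64, c_1 = 1/256, c_2 = 3/4096; R = 8.


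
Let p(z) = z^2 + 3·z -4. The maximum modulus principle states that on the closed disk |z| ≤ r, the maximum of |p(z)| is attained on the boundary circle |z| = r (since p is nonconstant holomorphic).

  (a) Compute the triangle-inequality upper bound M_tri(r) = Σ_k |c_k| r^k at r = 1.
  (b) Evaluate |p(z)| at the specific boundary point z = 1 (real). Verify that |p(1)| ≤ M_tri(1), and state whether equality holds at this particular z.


Coefficients: c_0 = -4, c_1 = 3, c_2 = 1. Radius r = 1.
Part (a). Triangle bound: M_tri(r) = Σ_k |c_k| r^k
  = |-4|·1^0 + |3|·1^1 + |1|·1^2
  = 4 + 3 + 1 = 8.
This bounds M(r) := max_{|z|=r} |p(z)| from above; equality holds iff all terms c_k z^k can be made to align in phase at a single z on |z|=r.
Part (b). At z = 1 (real, on the circle |z| = r):
  p(1) = (-4)·1^0 + (3)·1^1 + (1)·1^2 = 0.
  |p(1)| = 0.
Check: |p(1)| = 0 ≤ 8 = M_tri(1). ✓ Equality does not hold at z = 1 (the coefficients have mixed signs, so the terms do not all align in phase there).

M_tri(1) = 8; |p(1)| = 0; equality at z=1: no.


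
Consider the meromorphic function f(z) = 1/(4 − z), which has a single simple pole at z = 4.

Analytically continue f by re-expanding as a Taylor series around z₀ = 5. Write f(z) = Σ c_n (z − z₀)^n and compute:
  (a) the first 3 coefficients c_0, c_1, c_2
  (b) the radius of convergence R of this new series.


Let w = z − z₀, so z = z₀ + w.
Then 4 − z = 4 − (z₀ + w) = (4 − z₀) − w = -1 − w.
f(z) = 1/(-1 − w) = (1/(-1)) · 1/(1 − w/(-1)) = Σ_{n≥0} w^n / (-1)^(n+1).
So c_n = 1/(-1)^(n+1):
  c_0 = 1/(-1)^1 = -1.
  c_1 = 1/(-1)^2 = 1.
  c_2 = 1/(-1)^3 = -1.
The series is valid for |w/d| < 1, i.e. |z − z₀| < |d|.
Radius of convergence: R = |4 − z₀| = |-1| = 1 (distance from z₀ to the singularity z = 4).

c_0 = -1, c_1 = 1, c_2 = -1; R = 1.


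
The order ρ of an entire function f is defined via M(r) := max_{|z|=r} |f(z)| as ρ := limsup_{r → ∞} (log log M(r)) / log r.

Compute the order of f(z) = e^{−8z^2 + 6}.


|e^{−8z^2 + 6}| = e^{Re(-8·z^2) + 6} ≤ e^{8|z|^2 + 6} = e^{8r^2 + 6} on |z| = r, so ρ ≤ 2. Choosing z on |z|=r so that -8·z^2 is real positive (always possible by picking arg z appropriately) gives |f(z)| = e^{8r^2 + 6}, matching the bound. The additive constant 6 does not affect log log M(r) ~ 2·log r. Hence ρ = 2.
Therefore ρ = 2.

Order ρ = 2.


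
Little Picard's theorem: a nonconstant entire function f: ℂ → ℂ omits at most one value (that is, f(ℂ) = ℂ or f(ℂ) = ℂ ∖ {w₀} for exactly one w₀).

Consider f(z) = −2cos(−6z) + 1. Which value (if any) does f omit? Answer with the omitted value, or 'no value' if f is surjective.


Little Picard bounds the complement of f(ℂ) to at most one point.
cos is entire and surjective onto ℂ: for every w ∈ ℂ, cos(ζ) = w has a solution ζ ∈ ℂ (e.g., via the complex inverse arccos). With ζ = −6z this gives z = ζ/(-6). Then -2·cos(−6z) takes every value in -2·ℂ = ℂ, and adding 1 is a bijection of ℂ. So f is surjective and omits no value. (Note: only on the real line is cos bounded by [−1, 1].)

Omitted value: no value.


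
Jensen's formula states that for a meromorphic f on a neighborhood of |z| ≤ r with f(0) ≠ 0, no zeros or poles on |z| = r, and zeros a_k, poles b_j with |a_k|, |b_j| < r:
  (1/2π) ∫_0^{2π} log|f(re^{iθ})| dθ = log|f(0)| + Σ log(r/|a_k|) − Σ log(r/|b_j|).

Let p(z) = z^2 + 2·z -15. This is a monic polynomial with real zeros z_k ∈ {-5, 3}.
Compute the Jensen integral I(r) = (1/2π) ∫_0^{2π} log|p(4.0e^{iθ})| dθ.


Zeros: -5, 3; r = 4.0.
Inside |z| < r: 3. Outside (|z| ≥ r): -5.
p(0) = -15, so log|p(0)| = log(15) = 2.7081.
Apply Jensen: I(r) = log|p(0)| + Σ_k log(r/|z_k|), summed over zeros inside |z| < r.
  log(r/|z_k|) for z_k = 3: log(4.0/3) = 0.2877
  Outside zeros (-5) contribute nothing to the Jensen sum.
Sum over inside zeros: 0.2877.
I(r) = log|p(0)| + (inside sum) = 2.7081 + 0.2877 = 2.9957.
Note: since some zeros are outside |z| ≤ r, the simplified n·log(r) form does NOT apply — only the inside zeros contribute.

I(r) ≈ 2.9957.


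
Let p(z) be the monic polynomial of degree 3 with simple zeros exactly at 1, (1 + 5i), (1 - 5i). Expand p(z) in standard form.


The polynomial is p(z) = ∏_{α ∈ S} (z − α), where S = {1, (1 + 5i), (1 - 5i)}.
Expanding the product yields: p(z) = z^3 -3·z^2 + 28·z -26.
Note conjugate pairs combine to real quadratics: (z − (1+5i))(z − (1−5i)) = z² − 2z + 26.
The resulting polynomial has degree 3 and real coefficients as required.

p(z) = z^3 -3·z^2 + 28·z -26.


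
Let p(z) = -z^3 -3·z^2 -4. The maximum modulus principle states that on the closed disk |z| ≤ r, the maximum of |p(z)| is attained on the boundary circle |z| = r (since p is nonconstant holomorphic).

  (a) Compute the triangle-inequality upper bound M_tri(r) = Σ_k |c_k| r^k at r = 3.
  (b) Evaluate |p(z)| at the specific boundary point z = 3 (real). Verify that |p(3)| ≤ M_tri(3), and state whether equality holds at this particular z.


Coefficients: c_0 = -4, c_1 = 0, c_2 = -3, c_3 = -1. Radius r = 3.
Part (a). Triangle bound: M_tri(r) = Σ_k |c_k| r^k
  = |-4|·3^0 + |0|·3^1 + |-3|·3^2 + |-1|·3^3
  = 4 + 0 + 27 + 27 = 58.
This bounds M(r) := max_{|z|=r} |p(z)| from above; equality holds iff all terms c_k z^k can be made to align in phase at a single z on |z|=r.
Part (b). At z = 3 (real, on the circle |z| = r):
  p(3) = (-4)·3^0 + (0)·3^1 + (-3)·3^2 + (-1)·3^3 = -58.
  |p(3)| = 58.
Since all nonzero coefficients share the same sign, |p(3)| = 58 = M_tri(3); the triangle bound is attained at z = 3, so in fact M(r) = 58.

M_tri(3) = 58; |p(3)| = 58; equality at z=3: yes.


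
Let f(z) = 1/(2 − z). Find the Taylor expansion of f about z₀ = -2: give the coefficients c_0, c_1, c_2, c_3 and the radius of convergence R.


Let w = z − z₀, so z = z₀ + w.
Then 2 − z = 2 − (z₀ + w) = (2 − z₀) − w = 4 − w.
f(z) = 1/(4 − w) = (1/(4)) · 1/(1 − w/(4)) = Σ_{n≥0} w^n / (4)^(n+1).
So c_n = 1/(4)^(n+1):
  c_0 = 1/(4)^1 = 1/4.
  c_1 = 1/(4)^2 = 1/16.
  c_2 = 1/(4)^3 = 1/64.
  c_3 = 1/(4)^4 = 1/256.
The series is valid for |w/d| < 1, i.e. |z − z₀| < |d|.
Radius of convergence: R = |2 − z₀| = |4| = 4 (distance from z₀ to the singularity z = 2).

c_0 = 1/4, c_1 = 1/16, c_2 = 1/64, c_3 = 1/256; R = 4.
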